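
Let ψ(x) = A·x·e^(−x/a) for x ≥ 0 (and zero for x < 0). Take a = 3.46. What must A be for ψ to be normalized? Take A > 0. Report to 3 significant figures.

Require ∫ |ψ|² dx = 1 over the whole domain.
With ∫₀^∞ x^2 e^(−αx) dx = 2!/α^3, the integral (without the A² prefactor) comes out to a^3/4.
Hence A² = 1/[a^3/4].
With a = 3.46: A² = 0.09657 and A = 0.3108.

A ≈ 0.311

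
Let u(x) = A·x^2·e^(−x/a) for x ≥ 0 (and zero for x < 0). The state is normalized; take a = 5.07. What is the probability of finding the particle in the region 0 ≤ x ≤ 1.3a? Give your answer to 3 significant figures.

P ≈ 0.123

The probability is P = ∫ |u|² dx over [0, 1.3a].
The normalization integral ∫|u|²dx over the whole domain equals 3·a^5/4·A², and A² cancels in the ratio.
Let t = x/a; then A² and the length scale cancel, so P = ∫_{0}^{1.3} t^4·e^(-2·t) dt ÷ ∫_{0}^{∞} t^4·e^(-2·t) dt.
Using ∫ t^4·e^(-2·t) dt = -(t^4/2 + t^3 + 3·t^2/2 + 3·t/2 + 3/4)·e^(-2·t), the numerator is ≈ 0.091932 and the denominator is 3/4.
Taking the ratio, P = 0.1226.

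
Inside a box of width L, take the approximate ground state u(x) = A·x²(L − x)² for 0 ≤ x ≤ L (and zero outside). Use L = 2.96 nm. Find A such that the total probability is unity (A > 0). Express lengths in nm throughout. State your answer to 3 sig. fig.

Normalization requires ∫|u|² dx = 1, integrated from 0 to L.
Expanding the polynomial and integrating term by term, ∫|u|² dx = A²·(L^9/630).
Hence A² = 1/[L^9/630].
Plugging in L = 2.96 yields A = 0.1900.

A ≈ 0.190 nm^(-9/2)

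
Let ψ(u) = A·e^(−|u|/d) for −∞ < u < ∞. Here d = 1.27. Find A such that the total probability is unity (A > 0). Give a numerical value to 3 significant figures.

A ≈ 0.887

Require ∫ |ψ|² du = 1 over the whole domain.
Recall ∫₀^∞ u^m e^(−u/β) du = m!·β^(m+1), with ψ = A·e^(−|u|/d), the integral evaluates to A²·[d].
Plugging in d = 1.27 yields A = 0.8874.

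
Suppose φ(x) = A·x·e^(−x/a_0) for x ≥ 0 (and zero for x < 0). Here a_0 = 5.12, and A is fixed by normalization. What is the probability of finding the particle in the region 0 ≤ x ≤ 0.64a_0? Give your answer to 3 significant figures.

P = ∫_{0}^{0.64a_0} |φ(x)|² dx.
With A² fixed by ∫|φ|² = 1, i.e. A² = (a_0^3/4)^(−1), substitute and integrate.
Substituting u = x/a_0, A² and the length scale cancel in the ratio: P = ∫_{0}^{0.64} u^2·e^(-2·u) du / ∫_{0}^{∞} u^2·e^(-2·u) du.
Using ∫ u^2·e^(-2·u) du = -(2·u^2 + 2·u + 1)·e^(-2·u)/4, the numerator is 1/4 - 1937·e^(-32/25)/2500 and the denominator is 1/4.
This works out to P = 0.1383.

P ≈ 0.138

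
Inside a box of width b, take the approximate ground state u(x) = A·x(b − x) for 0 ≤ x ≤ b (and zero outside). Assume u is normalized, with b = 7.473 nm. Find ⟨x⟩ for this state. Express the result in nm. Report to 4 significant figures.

⟨x⟩ = ∫ x |u|² dx over the full domain.
Evaluating both integrals, ⟨x⟩ = b/2.
Putting b = 7.473 gives 3.7365.

⟨x⟩ ≈ 3.737 nm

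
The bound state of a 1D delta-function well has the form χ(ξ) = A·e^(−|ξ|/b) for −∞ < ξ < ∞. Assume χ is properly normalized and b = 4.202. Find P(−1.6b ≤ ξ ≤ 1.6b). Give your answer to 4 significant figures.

P ≈ 0.9592

|χ|² is the probability density, so P = ∫_{−1.6b}^{1.6b} |χ|² dξ.
With A² fixed by ∫|χ|² = 1, i.e. A² = (b)^(−1), substitute and integrate.
Both integrals are even about ξ = 0, so only the ξ ≥ 0 halves are needed (the factors of 2 cancel). Substituting u = ξ/b, A² and the length scale cancel in the ratio: P = ∫_{0}^{1.6} e^(-2·u) du / ∫_{0}^{∞} e^(-2·u) du.
Using ∫ e^(-2·u) du = -e^(-2·u)/2, the numerator is 1/2 - e^(-16/5)/2 and the denominator is 1/2.
Taking the ratio, P = 0.95924.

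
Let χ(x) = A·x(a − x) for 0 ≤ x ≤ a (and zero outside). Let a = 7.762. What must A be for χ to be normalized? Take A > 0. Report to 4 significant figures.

A ≈ 0.03263

Require ∫ |χ|² dx = 1 over the whole domain.
Expanding the polynomial and integrating term by term, carrying out the integral gives A² · a^5/30.
So A² = (a^5/30)^(−1).
With a = 7.762: A² = 0.0010648 and A = 0.032631.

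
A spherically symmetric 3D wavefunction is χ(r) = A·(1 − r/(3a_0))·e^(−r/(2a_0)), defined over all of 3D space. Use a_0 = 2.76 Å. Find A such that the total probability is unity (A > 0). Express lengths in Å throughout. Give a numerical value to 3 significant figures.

We need A² ∫|f|² 4πr² dr = 1, taking the integral from 0 to ∞.
Recall ∫₀^∞ r^m e^(−r/β) dr = m!·β^(m+1), carrying out the integral gives A² · 8·π·a_0^3/3.
With a_0 = 2.76: A² = 0.005677 and A = 0.07535.

A ≈ 0.0753 Å^(-3/2)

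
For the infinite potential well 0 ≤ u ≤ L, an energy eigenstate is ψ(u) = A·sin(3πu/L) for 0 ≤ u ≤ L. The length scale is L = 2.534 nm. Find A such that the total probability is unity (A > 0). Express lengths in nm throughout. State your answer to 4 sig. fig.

A ≈ 0.8884 nm^(-1/2)

We need A² ∫|f|² du = 1, taking the integral from 0 to L.
Carrying out the integral gives A² · L/2.
Setting this equal to 1 gives A² = 1/(L/2).
With L = 2.534: A² = 0.78927 and A = 0.88841.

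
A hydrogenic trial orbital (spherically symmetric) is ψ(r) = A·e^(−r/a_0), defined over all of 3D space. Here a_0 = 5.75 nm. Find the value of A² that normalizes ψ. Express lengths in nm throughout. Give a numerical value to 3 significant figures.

We need A² ∫|f|² 4πr² dr = 1, taking the integral from 0 to ∞.
The angular integral contributes 4π, leaving ∫₀^∞ r²|ψ|² dr.
Using ∫₀^∞ rⁿ e^(−αr) dr = n!/αⁿ⁺¹, carrying out the integral gives A² · π·a_0^3.
So A² = (π·a_0^3)^(−1).
With a_0 = 5.75: A² = 0.001674 and A = 0.04092.

A^2 ≈ 0.00167 nm^(-3)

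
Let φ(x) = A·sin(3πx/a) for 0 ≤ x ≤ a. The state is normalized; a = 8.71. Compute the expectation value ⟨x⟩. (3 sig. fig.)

⟨x⟩ ≈ 4.36

By definition ⟨x⟩ = ∫ x |φ(x)|² dx.
Using sin²θ = (1 − cos 2θ)/2, evaluating both integrals, ⟨x⟩ = a/2.
With a = 8.71, ⟨x⟩ = 4.355.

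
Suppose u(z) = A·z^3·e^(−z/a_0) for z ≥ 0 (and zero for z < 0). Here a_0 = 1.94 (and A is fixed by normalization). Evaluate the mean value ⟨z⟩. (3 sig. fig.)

⟨z⟩ ≈ 6.79

By definition ⟨z⟩ = ∫ z |u(z)|² dz.
Recall ∫₀^∞ z^m e^(−z/β) dz = m!·β^(m+1), the ratio of the moment integral to the normalization integral gives ⟨z⟩ = 7·a_0/2.
With a_0 = 1.94, ⟨z⟩ = 6.790.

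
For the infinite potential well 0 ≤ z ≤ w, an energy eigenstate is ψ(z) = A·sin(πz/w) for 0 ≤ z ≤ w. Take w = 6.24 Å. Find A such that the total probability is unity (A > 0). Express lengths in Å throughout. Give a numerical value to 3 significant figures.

Normalization requires ∫|ψ|² dz = 1, integrated from 0 to w.
The integral (without the A² prefactor) comes out to w/2.
So A² = (w/2)^(−1).
With w = 6.24: A² = 0.3205 and A = 0.5661.

A ≈ 0.566 Å^(-1/2)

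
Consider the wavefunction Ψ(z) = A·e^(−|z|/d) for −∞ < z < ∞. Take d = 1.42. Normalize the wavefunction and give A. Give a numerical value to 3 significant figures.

Require ∫ |Ψ|² dz = 1 over the whole domain.
With ∫₀^∞ z^0 e^(−αz) dz = 0!/α^1, carrying out the integral gives A² · d.
So A² = (d)^(−1).
With d = 1.42: A² = 0.7042 and A = 0.8392.

A ≈ 0.839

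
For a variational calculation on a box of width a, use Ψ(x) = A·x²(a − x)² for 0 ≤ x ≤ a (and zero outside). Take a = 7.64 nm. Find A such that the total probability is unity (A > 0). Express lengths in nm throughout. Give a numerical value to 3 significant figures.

Normalization requires ∫|Ψ|² dx = 1, integrated from 0 to a.
Carrying out the integral gives A² · a^9/630.
Setting this equal to 1 gives A² = 1/(a^9/630).
Substituting a = 7.64 gives A² = 0.000007104, so A = 0.002665.

A ≈ 0.00267 nm^(-9/2)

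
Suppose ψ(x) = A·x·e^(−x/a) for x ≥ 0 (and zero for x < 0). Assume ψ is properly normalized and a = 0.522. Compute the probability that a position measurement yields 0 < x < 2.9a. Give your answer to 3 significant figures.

P ≈ 0.928

|ψ|² is the probability density, so P = ∫_{0}^{2.9a} |ψ|² dx.
With A² fixed by ∫|ψ|² = 1, i.e. A² = (a^3/4)^(−1), substitute and integrate.
Substituting u = x/a, A² and the length scale cancel in the ratio: P = ∫_{0}^{2.9} u^2·e^(-2·u) du / ∫_{0}^{∞} u^2·e^(-2·u) du.
Using ∫ u^2·e^(-2·u) du = -(2·u^2 + 2·u + 1)·e^(-2·u)/4, the numerator is 1/4 - 1181·e^(-29/5)/200 and the denominator is 1/4.
Evaluating gives P = 0.9285.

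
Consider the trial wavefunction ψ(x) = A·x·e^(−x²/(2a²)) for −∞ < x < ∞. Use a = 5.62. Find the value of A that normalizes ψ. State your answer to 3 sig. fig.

A ≈ 0.0797

Require ∫ |ψ|² dx = 1 over the whole domain.
Carrying out the integral gives A² · √(π)·a^3/2.
Substituting a = 5.62 gives A² = 0.006357, so A = 0.07973.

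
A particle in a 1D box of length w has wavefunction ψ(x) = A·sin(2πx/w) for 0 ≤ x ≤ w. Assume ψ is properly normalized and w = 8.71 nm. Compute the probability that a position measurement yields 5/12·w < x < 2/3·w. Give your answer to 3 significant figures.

|ψ|² is the probability density, so P = ∫_{5/12·w}^{2/3·w} |ψ|² dx.
Since A² = 1/(w/2), this is the region integral divided by the full normalization integral.
In terms of u = x/w (A² and the length scale cancel between numerator and denominator), P = [∫_{5/12}^{2/3} sin(2·π·u)^2 du] / [∫_{0}^{1} sin(2·π·u)^2 du].
Using ∫ sin(2·π·u)^2 du = u/2 - sin(4·π·u)/(8·π), the numerator is -√(3)/(8·π) + 1/8 and the denominator is 1/2.
Evaluating gives P = (π - √(3))/(4·π).

P ≈ 0.112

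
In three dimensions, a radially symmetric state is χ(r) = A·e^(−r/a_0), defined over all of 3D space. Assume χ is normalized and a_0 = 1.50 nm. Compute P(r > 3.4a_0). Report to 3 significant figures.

P ≈ 0.0344

With dV = 4πr²dr, the probability is ∫|χ|² dV over r > 3.4a_0.
Normalization gives A² = 1/(π·a_0^3).
In terms of u = r/a_0 (A², 4π and the length scale all cancel between numerator and denominator), P = [∫_{3.4}^{∞} u^2·e^(-2·u) du] / [∫_{0}^{∞} u^2·e^(-2·u) du].
With ∫ u^2·e^(-2·u) du = -(2·u^2 + 2·u + 1)·e^(-2·u)/4 + C, the region integral is 773·e^(-34/5)/100 and the full one is 1/4.
The region integral divided by the full integral gives P = 0.03444.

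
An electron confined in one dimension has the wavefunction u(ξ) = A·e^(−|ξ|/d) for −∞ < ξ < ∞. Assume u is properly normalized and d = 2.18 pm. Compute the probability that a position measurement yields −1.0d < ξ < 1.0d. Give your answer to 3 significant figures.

P ≈ 0.865

|u|² is the probability density, so P = ∫_{−1.0d}^{1.0d} |u|² dξ.
The normalization integral ∫|u|²dξ over the whole domain equals d·A², and A² cancels in the ratio.
By symmetry take twice the ξ ≥ 0 contribution in numerator and denominator; the 2's cancel. Let t = ξ/d; then A² and the length scale cancel, so P = ∫_{0}^{1.0} e^(-2·t) dt ÷ ∫_{0}^{∞} e^(-2·t) dt.
An antiderivative of e^(-2·t) is -e^(-2·t)/2; evaluating from 0 to 1.0 gives 1/2 - e^(-2)/2, while the full integral is 1/2.
The result is P = 0.8647.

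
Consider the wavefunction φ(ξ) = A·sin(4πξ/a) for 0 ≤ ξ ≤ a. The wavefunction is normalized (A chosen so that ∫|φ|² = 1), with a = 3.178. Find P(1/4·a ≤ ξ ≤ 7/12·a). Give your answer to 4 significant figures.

P ≈ 0.2989

|φ|² is the probability density, so P = ∫_{1/4·a}^{7/12·a} |φ|² dξ.
The normalization integral ∫|φ|²dξ over the whole domain equals a/2·A², and A² cancels in the ratio.
Substituting u = ξ/a, A² and the length scale cancel in the ratio: P = ∫_{1/4}^{7/12} sin(4·π·u)^2 du / ∫_{0}^{1} sin(4·π·u)^2 du.
With ∫ sin(4·π·u)^2 du = u/2 - sin(4·π·u)·cos(4·π·u)/(8·π) + C, the region integral is -√(3)/(32·π) + 1/6 and the full one is 1/2.
Evaluating gives P = (-√(3)/16 + π/3)/π.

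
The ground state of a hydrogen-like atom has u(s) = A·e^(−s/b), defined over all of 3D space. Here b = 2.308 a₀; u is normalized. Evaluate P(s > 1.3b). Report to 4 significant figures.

P ≈ 0.5184

With dV = 4πs²ds, the probability is ∫|u|² dV over s > 1.3b.
Normalization gives A² = 1/(π·b^3).
Let t = s/b; then A², 4π and the length scale all cancel, so P = ∫_{1.3}^{∞} t^2·e^(-2·t) dt ÷ ∫_{0}^{∞} t^2·e^(-2·t) dt.
With ∫ t^2·e^(-2·t) dt = -(2·t^2 + 2·t + 1)·e^(-2·t)/4 + C, the region integral is 349·e^(-13/5)/200 and the full one is 1/4.
This evaluates to P = 0.51843.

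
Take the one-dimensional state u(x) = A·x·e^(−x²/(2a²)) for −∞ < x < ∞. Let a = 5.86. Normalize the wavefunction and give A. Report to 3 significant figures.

A ≈ 0.0749

We need A² ∫|f|² dx = 1, taking the integral from −∞ to ∞.
∫|u|² dx = A²·(√(π)·a^3/2).
Setting this equal to 1 gives A² = 1/(√(π)·a^3/2).
Substituting a = 5.86 gives A² = 0.005607, so A = 0.07488.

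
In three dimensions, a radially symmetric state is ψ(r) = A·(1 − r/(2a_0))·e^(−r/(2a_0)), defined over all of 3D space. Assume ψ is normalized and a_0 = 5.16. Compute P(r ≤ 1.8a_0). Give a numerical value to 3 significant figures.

P = ∫ |ψ|² 4πr² dr over r ≤ 1.8a_0.
Normalization gives A² = 1/(8·π·a_0^3).
Substituting u = r/a_0, A², 4π and the length scale all cancel in the ratio: P = ∫_{0}^{1.8} u^2·(1 - u/2)^2·e^(-u) du / ∫_{0}^{∞} u^2·(1 - u/2)^2·e^(-u) du.
With ∫ u^2·(1 - u/2)^2·e^(-u) du = -(u^4/4 + u^2 + 2·u + 2)·e^(-u) + C, the region integral is ≈ 0.10495 and the full one is 2.
This evaluates to P = 0.05247.

P ≈ 0.0525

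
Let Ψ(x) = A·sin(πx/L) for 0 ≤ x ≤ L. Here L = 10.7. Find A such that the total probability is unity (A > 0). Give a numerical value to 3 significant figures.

The normalization condition is ∫|Ψ|² dx = 1 from 0 to L.
The integral (without the A² prefactor) comes out to L/2.
Plugging in L = 10.7 yields A = 0.4323.

A ≈ 0.432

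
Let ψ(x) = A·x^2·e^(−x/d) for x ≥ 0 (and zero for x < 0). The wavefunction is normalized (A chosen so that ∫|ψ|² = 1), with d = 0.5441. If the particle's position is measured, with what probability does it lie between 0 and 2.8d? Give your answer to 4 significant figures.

The probability is P = ∫ |ψ|² dx over [0, 2.8d].
Since A² = 1/(3·d^5/4), this is the region integral divided by the full normalization integral.
Let u = x/d; then A² and the length scale cancel, so P = ∫_{0}^{2.8} u^4·e^(-2·u) du ÷ ∫_{0}^{∞} u^4·e^(-2·u) du.
An antiderivative of u^4·e^(-2·u) is -(u^4/2 + u^3 + 3·u^2/2 + 3·u/2 + 3/4)·e^(-2·u); evaluating from 0 to 2.8 gives ≈ 0.493387, while the full integral is 3/4.
The result is P = 0.65785.

P ≈ 0.6578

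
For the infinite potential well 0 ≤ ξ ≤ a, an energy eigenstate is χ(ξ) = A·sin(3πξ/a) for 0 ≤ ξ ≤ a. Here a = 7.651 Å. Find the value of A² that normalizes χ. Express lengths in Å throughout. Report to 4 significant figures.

A^2 ≈ 0.2614 Å^(-1)

Require ∫ |χ|² dξ = 1 over the whole domain.
Using sin²θ = (1 − cos 2θ)/2, carrying out the integral gives A² · a/2.
Setting this equal to 1 gives A² = 1/(a/2).
Plugging in a = 7.651 yields A = 0.51128.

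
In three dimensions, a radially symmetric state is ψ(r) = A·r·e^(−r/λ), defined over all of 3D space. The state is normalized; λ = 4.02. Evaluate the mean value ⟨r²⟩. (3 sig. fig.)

The expectation value is the |ψ|²-weighted average of r^2: ∫ r^2|ψ|² 4πr² dr.
Recall ∫₀^∞ r^m e^(−r/β) dr = m!·β^(m+1), the ratio of the moment integral to the normalization integral gives ⟨r²⟩ = 15·λ^2/2.
Putting λ = 4.02 gives 121.2.

⟨r^2⟩ ≈ 121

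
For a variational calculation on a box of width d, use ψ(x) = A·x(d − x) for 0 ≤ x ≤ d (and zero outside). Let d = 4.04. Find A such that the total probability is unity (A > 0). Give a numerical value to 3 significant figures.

A ≈ 0.167

Normalization requires ∫|ψ|² dx = 1, integrated from 0 to d.
The integral (without the A² prefactor) comes out to d^5/30.
Substituting d = 4.04 gives A² = 0.02787, so A = 0.1670.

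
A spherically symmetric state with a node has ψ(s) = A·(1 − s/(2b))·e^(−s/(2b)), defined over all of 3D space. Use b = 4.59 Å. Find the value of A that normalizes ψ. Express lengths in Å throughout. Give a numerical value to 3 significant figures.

We need A² ∫|f|² 4πs² ds = 1, taking the integral from 0 to ∞.
In 3D with spherical symmetry the volume element is 4πs² ds.
With ψ = A·(1 − s/(2b))·e^(−s/(2b)), the integral evaluates to A²·[8·π·b^3].
Hence A² = 1/[8·π·b^3].
With b = 4.59: A² = 0.0004115 and A = 0.02028.

A ≈ 0.0203 Å^(-3/2)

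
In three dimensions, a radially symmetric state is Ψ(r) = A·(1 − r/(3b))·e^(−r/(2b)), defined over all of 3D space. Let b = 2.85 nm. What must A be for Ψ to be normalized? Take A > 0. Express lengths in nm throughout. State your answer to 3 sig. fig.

Normalization requires ∫|Ψ|² 4πr² dr = 1, integrated from 0 to ∞.
With ∫₀^∞ r^4 e^(−αr) dr = 4!/α^5, with Ψ = A·(1 − r/(3b))·e^(−r/(2b)), the integral evaluates to A²·[8·π·b^3/3].
Hence A² = 1/[8·π·b^3/3].
With b = 2.85: A² = 0.005156 and A = 0.07181.

A ≈ 0.0718 nm^(-3/2)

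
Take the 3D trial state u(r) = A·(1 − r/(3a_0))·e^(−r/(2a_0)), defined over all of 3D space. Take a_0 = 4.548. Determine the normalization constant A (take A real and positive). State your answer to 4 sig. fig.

Normalization requires ∫|u|² 4πr² dr = 1, integrated from 0 to ∞.
(Spherical symmetry: dV = 4πr² dr.)
Carrying out the integral gives A² · 8·π·a_0^3/3.
Setting this equal to 1 gives A² = 1/(8·π·a_0^3/3).
Substituting a_0 = 4.548 gives A² = 0.0012689, so A = 0.035621.

A ≈ 0.03562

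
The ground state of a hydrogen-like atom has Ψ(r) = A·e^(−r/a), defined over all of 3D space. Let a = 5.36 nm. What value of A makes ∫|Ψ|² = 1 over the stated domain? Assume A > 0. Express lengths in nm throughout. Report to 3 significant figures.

We need A² ∫|f|² 4πr² dr = 1, taking the integral from 0 to ∞.
(Spherical symmetry: dV = 4πr² dr.)
With ∫₀^∞ r^2 e^(−αr) dr = 2!/α^3, with Ψ = A·e^(−r/a), the integral evaluates to A²·[π·a^3].
Hence A² = 1/[π·a^3].
Substituting a = 5.36 gives A² = 0.002067, so A = 0.04547.

A ≈ 0.0455 nm^(-3/2)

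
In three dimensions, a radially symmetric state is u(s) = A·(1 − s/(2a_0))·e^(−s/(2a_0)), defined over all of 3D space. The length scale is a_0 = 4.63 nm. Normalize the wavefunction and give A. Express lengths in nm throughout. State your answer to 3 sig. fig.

A ≈ 0.0200 nm^(-3/2)

We need A² ∫|f|² 4πs² ds = 1, taking the integral from 0 to ∞.
(Spherical symmetry: dV = 4πs² ds.)
With ∫₀^∞ s^4 e^(−αs) ds = 4!/α^5, the integral (without the A² prefactor) comes out to 8·π·a_0^3.
So A² = (8·π·a_0^3)^(−1).
Substituting a_0 = 4.63 gives A² = 0.0004009, so A = 0.02002.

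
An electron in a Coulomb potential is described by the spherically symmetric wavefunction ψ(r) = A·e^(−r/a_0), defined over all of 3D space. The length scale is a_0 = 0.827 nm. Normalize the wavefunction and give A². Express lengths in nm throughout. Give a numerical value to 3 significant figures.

A^2 ≈ 0.563 nm^(-3)

The normalization condition is ∫|ψ|² 4πr² dr = 1 from 0 to ∞.
Recall ∫₀^∞ r^m e^(−r/β) dr = m!·β^(m+1), with ψ = A·e^(−r/a_0), the integral evaluates to A²·[π·a_0^3].
Substituting a_0 = 0.827 gives A² = 0.5628, so A = 0.7502.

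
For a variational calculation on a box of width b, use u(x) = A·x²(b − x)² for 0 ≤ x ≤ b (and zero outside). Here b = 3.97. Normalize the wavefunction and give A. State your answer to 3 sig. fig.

The normalization condition is ∫|u|² dx = 1 from 0 to b.
Carrying out the integral gives A² · b^9/630.
So A² = (b^9/630)^(−1).
Substituting b = 3.97 gives A² = 0.002572, so A = 0.05071.

A ≈ 0.0507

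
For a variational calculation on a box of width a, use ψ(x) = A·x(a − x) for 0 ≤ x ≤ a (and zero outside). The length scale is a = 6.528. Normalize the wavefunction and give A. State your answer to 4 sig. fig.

Require ∫ |ψ|² dx = 1 over the whole domain.
With ψ = A·x(a − x), the integral evaluates to A²·[a^5/30].
So A² = (a^5/30)^(−1).
Substituting a = 6.528 gives A² = 0.0025306, so A = 0.050305.

A ≈ 0.05030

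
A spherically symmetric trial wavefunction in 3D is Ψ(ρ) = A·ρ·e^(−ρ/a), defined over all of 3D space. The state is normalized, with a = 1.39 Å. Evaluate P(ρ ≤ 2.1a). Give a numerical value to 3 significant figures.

P ≈ 0.410

Integrate the radial probability density 4πρ²|Ψ|² over ρ ≤ 2.1a.
The full normalization integral is A²·[3·π·a^5] = 1, fixing A².
Let u = ρ/a; then A², 4π and the length scale all cancel, so P = ∫_{0}^{2.1} u^4·e^(-2·u) du ÷ ∫_{0}^{∞} u^4·e^(-2·u) du.
Using ∫ u^4·e^(-2·u) du = -(u^4/2 + u^3 + 3·u^2/2 + 3·u/2 + 3/4)·e^(-2·u), the numerator is ≈ 0.30763 and the denominator is 3/4.
This evaluates to P = 0.4102.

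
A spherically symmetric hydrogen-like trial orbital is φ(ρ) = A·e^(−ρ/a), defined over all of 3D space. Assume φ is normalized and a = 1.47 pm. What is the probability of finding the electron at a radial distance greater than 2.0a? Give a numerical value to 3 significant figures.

With dV = 4πρ²dρ, the probability is ∫|φ|² dV over ρ > 2.0a.
A² is fixed by ∫₀^∞ 4πρ²|φ|² dρ = 1, i.e. A² = (π·a^3)^(−1).
Let u = ρ/a; then A², 4π and the length scale all cancel, so P = ∫_{2.0}^{∞} u^2·e^(-2·u) du ÷ ∫_{0}^{∞} u^2·e^(-2·u) du.
Using ∫ u^2·e^(-2·u) du = -(2·u^2 + 2·u + 1)·e^(-2·u)/4, the numerator is 13·e^(-4)/4 and the denominator is 1/4.
The region integral divided by the full integral gives P = 0.2381.

P ≈ 0.238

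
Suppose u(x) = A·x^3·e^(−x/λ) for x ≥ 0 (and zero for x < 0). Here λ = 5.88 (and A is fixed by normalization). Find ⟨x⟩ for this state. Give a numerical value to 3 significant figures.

⟨x⟩ ≈ 20.6

The expectation value is the |u|²-weighted average of x: ∫ x|u|² dx.
Recall ∫₀^∞ x^m e^(−x/β) dx = m!·β^(m+1), since the A² factors cancel between numerator and denominator, ⟨x⟩ = 7·λ/2.
With λ = 5.88, ⟨x⟩ = 20.58.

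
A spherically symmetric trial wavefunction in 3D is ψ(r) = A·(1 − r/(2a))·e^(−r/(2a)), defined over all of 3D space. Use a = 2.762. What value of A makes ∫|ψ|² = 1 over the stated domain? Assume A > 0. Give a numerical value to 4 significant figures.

A ≈ 0.04346

Require ∫ |ψ|² 4πr² dr = 1 over the whole domain.
∫|ψ|² 4πr² dr = A²·(8·π·a^3).
Plugging in a = 2.762 yields A = 0.043455.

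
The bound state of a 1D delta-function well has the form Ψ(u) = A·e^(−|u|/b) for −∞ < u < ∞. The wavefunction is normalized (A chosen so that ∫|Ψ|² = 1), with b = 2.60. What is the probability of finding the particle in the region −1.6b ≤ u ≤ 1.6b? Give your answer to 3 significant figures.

|Ψ|² is the probability density, so P = ∫_{−1.6b}^{1.6b} |Ψ|² du.
The normalization integral ∫|Ψ|²du over the whole domain equals b·A², and A² cancels in the ratio.
Both integrals are even about u = 0, so only the u ≥ 0 halves are needed (the factors of 2 cancel). In terms of t = u/b (A² and the length scale cancel between numerator and denominator), P = [∫_{0}^{1.6} e^(-2·t) dt] / [∫_{0}^{∞} e^(-2·t) dt].
An antiderivative of e^(-2·t) is -e^(-2·t)/2; evaluating from 0 to 1.6 gives 1/2 - e^(-16/5)/2, while the full integral is 1/2.
Evaluating gives P = 0.9592.

P ≈ 0.959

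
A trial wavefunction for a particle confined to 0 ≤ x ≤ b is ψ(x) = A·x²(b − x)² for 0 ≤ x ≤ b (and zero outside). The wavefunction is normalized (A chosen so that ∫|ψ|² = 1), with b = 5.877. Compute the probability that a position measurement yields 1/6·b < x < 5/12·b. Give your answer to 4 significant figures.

P = ∫_{1/6·b}^{5/12·b} |ψ(x)|² dx.
The normalization integral ∫|ψ|²dx over the whole domain equals b^9/630·A², and A² cancels in the ratio.
In terms of u = x/b (A² and the length scale cancel between numerator and denominator), P = [∫_{1/6}^{5/12} u^4·(1 - u)^4 du] / [∫_{0}^{1} u^4·(1 - u)^4 du].
An antiderivative of u^4·(1 - u)^4 is u^5·(70·u^4 - 315·u^3 + 540·u^2 - 420·u + 126)/630; evaluating from 1/6 to 5/12 gives ≈ 0.000465682, while the full integral is 1/630.
Taking the ratio, P = 0.29338.

P ≈ 0.2934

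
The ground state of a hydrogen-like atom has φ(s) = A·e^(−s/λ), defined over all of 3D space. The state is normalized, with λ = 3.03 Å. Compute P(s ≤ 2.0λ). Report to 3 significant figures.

P = ∫ |φ|² 4πs² ds over s ≤ 2.0λ.
The full normalization integral is A²·[π·λ^3] = 1, fixing A².
Substituting u = s/λ, A², 4π and the length scale all cancel in the ratio: P = ∫_{0}^{2.0} u^2·e^(-2·u) du / ∫_{0}^{∞} u^2·e^(-2·u) du.
Using ∫ u^2·e^(-2·u) du = -(2·u^2 + 2·u + 1)·e^(-2·u)/4, the numerator is 1/4 - 13·e^(-4)/4 and the denominator is 1/4.
Taking the ratio yields P = 0.7619.

P ≈ 0.762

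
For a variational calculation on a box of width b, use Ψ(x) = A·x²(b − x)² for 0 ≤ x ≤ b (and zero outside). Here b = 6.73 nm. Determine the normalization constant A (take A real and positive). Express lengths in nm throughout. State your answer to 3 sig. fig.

A ≈ 0.00472 nm^(-9/2)

The normalization condition is ∫|Ψ|² dx = 1 from 0 to b.
With Ψ = A·x²(b − x)², the integral evaluates to A²·[b^9/630].
With b = 6.73: A² = 0.00002224 and A = 0.004716.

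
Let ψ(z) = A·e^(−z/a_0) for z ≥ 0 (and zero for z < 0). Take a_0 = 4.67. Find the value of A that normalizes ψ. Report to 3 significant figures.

Normalization requires ∫|ψ|² dz = 1, integrated from 0 to ∞.
Recall ∫₀^∞ z^m e^(−z/β) dz = m!·β^(m+1), with ψ = A·e^(−z/a_0), the integral evaluates to A²·[a_0/2].
So A² = (a_0/2)^(−1).
Plugging in a_0 = 4.67 yields A = 0.6544.

A ≈ 0.654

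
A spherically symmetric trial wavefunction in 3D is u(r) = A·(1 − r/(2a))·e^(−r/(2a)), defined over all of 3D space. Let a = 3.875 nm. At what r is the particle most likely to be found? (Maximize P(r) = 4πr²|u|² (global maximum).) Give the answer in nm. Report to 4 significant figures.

The maximum of P(r) = 4πr²|u|² occurs where its derivative vanishes.
This gives r = a·(√(5) + 3).
With a = 3.875, the most probable radial distance is 20.290 nm.

r ≈ 20.29 nm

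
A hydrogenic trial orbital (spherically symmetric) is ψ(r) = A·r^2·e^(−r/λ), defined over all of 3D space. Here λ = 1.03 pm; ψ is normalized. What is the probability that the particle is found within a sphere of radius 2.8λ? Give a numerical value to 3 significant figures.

P ≈ 0.330

Integrate the radial probability density 4πr²|ψ|² over r ≤ 2.8λ.
A² is fixed by ∫₀^∞ 4πr²|ψ|² dr = 1, i.e. A² = (45·π·λ^7/2)^(−1).
Let u = r/λ; then A², 4π and the length scale all cancel, so P = ∫_{0}^{2.8} u^6·e^(-2·u) du ÷ ∫_{0}^{∞} u^6·e^(-2·u) du.
Using ∫ u^6·e^(-2·u) du = -(4·u^6 + 12·u^5 + 30·u^4 + 60·u^3 + 90·u^2 + 90·u + 45)·e^(-2·u)/8, the numerator is ≈ 1.8548 and the denominator is 45/8.
This evaluates to P = 0.3297.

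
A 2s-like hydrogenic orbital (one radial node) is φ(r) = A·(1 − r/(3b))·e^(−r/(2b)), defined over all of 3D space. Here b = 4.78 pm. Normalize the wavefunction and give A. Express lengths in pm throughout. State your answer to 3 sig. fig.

Require ∫ |φ|² 4πr² dr = 1 over the whole domain.
The angular integral contributes 4π, leaving ∫₀^∞ r²|φ|² dr.
Using ∫₀^∞ rⁿ e^(−αr) dr = n!/αⁿ⁺¹, the integral (without the A² prefactor) comes out to 8·π·b^3/3.
With b = 4.78: A² = 0.001093 and A = 0.03306.

A ≈ 0.0331 pm^(-3/2)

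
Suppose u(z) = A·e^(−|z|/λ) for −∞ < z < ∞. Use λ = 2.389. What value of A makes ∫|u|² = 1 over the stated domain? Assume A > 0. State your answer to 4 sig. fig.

The normalization condition is ∫|u|² dz = 1 from −∞ to ∞.
With ∫₀^∞ z^0 e^(−αz) dz = 0!/α^1, the integral (without the A² prefactor) comes out to λ.
So A² = (λ)^(−1).
Substituting λ = 2.389 gives A² = 0.41859, so A = 0.64698.

A ≈ 0.6470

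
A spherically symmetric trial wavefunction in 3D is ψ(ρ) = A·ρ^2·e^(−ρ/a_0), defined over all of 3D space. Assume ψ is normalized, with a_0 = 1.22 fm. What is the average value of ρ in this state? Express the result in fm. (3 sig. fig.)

⟨ρ⟩ = ∫ ρ |ψ|² 4πρ² dρ over the full domain.
Evaluating both integrals, ⟨ρ⟩ = 7·a_0/2.
Putting a_0 = 1.22 gives 4.270.

⟨ρ⟩ ≈ 4.27 fm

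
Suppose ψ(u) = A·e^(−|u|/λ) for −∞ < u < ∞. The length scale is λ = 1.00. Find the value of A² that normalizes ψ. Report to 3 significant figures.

The normalization condition is ∫|ψ|² du = 1 from −∞ to ∞.
With ∫₀^∞ u^0 e^(−αu) du = 0!/α^1, with ψ = A·e^(−|u|/λ), the integral evaluates to A²·[λ].
So A² = (λ)^(−1).
Plugging in λ = 1.00 yields A = 1.000.

A^2 ≈ 1.00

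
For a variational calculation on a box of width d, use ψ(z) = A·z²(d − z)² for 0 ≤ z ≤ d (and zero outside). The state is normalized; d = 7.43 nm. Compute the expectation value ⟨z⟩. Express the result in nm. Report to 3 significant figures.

⟨z⟩ ≈ 3.72 nm

⟨z⟩ = ∫ z |ψ|² dz over the full domain.
Expanding the polynomial and integrating term by term, the ratio of the moment integral to the normalization integral gives ⟨z⟩ = d/2.
Putting d = 7.43 gives 3.715.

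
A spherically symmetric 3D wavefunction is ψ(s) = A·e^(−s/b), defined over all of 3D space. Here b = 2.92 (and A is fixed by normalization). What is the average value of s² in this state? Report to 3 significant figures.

⟨s^2⟩ ≈ 25.6

⟨s²⟩ = ∫ s^2 |ψ|² 4πs² ds over the full domain.
Since the A² factors cancel between numerator and denominator, ⟨s²⟩ = 3·b^2.
With b = 2.92, ⟨s^2⟩ = 25.58.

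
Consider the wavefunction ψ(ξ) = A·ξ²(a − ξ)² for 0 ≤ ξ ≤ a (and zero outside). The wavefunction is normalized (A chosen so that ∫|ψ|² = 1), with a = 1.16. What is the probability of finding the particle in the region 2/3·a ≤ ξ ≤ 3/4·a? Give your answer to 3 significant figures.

|ψ|² is the probability density, so P = ∫_{2/3·a}^{3/4·a} |ψ|² dξ.
With A² fixed by ∫|ψ|² = 1, i.e. A² = (a^9/630)^(−1), substitute and integrate.
In terms of u = ξ/a (A² and the length scale cancel between numerator and denominator), P = [∫_{2/3}^{3/4} u^4·(1 - u)^4 du] / [∫_{0}^{1} u^4·(1 - u)^4 du].
With ∫ u^4·(1 - u)^4 du = u^5·(70·u^4 - 315·u^3 + 540·u^2 - 420·u + 126)/630 + C, the region integral is ≈ 0.00015225 and the full one is 1/630.
The result is P = 0.09592.

P ≈ 0.0959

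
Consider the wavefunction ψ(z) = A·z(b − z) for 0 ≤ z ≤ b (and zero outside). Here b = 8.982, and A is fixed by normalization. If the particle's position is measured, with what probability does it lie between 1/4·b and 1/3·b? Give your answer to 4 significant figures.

|ψ|² is the probability density, so P = ∫_{1/4·b}^{1/3·b} |ψ|² dz.
The normalization integral ∫|ψ|²dz over the whole domain equals b^5/30·A², and A² cancels in the ratio.
In terms of u = z/b (A² and the length scale cancel between numerator and denominator), P = [∫_{1/4}^{1/3} u^2·(1 - u)^2 du] / [∫_{0}^{1} u^2·(1 - u)^2 du].
An antiderivative of u^2·(1 - u)^2 is u^3·(6·u^2 - 15·u + 10)/30; evaluating from 1/4 to 1/3 gives ≈ 0.00354536, while the full integral is 1/30.
Evaluating gives P = 0.10636.

P ≈ 0.1064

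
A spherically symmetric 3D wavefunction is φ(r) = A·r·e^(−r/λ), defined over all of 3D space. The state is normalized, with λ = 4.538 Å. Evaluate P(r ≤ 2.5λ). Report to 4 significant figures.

P = ∫ |φ|² 4πr² dr over r ≤ 2.5λ.
The full normalization integral is A²·[3·π·λ^5] = 1, fixing A².
Substituting u = r/λ, A², 4π and the length scale all cancel in the ratio: P = ∫_{0}^{2.5} u^4·e^(-2·u) du / ∫_{0}^{∞} u^4·e^(-2·u) du.
An antiderivative of u^4·e^(-2·u) is -(u^4/2 + u^3 + 3·u^2/2 + 3·u/2 + 3/4)·e^(-2·u); evaluating from 0 to 2.5 gives 3/4 - 1569·e^(-5)/32, while the full integral is 3/4.
This evaluates to P = 0.55951.

P ≈ 0.5595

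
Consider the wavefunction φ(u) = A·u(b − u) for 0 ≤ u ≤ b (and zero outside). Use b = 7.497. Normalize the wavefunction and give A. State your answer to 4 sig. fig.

We need A² ∫|f|² du = 1, taking the integral from 0 to b.
The integral (without the A² prefactor) comes out to b^5/30.
Plugging in b = 7.497 yields A = 0.035591.

A ≈ 0.03559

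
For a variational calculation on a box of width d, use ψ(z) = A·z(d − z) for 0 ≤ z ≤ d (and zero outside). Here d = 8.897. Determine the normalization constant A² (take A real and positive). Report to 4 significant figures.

The normalization condition is ∫|ψ|² dz = 1 from 0 to d.
∫|ψ|² dz = A²·(d^5/30).
So A² = (d^5/30)^(−1).
Plugging in d = 8.897 yields A = 0.023198.

A^2 ≈ 0.0005381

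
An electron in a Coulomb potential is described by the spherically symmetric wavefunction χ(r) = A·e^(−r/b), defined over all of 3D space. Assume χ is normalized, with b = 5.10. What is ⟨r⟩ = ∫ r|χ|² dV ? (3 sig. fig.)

⟨r⟩ ≈ 7.65

The expectation value is the |χ|²-weighted average of r: ∫ r|χ|² 4πr² dr.
With ∫₀^∞ r^3 e^(−αr) dr = 3!/α^4, the ratio of the moment integral to the normalization integral gives ⟨r⟩ = 3·b/2.
Putting b = 5.10 gives 7.650.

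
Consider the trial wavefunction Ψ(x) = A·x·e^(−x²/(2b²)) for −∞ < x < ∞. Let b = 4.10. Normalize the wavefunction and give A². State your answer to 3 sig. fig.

A^2 ≈ 0.0164

We need A² ∫|f|² dx = 1, taking the integral from −∞ to ∞.
Carrying out the integral gives A² · √(π)·b^3/2.
With b = 4.10: A² = 0.01637 and A = 0.1280.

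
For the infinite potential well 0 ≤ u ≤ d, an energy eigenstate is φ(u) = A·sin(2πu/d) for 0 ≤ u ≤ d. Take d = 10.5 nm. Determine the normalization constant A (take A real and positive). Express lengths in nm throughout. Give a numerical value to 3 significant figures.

A ≈ 0.436 nm^(-1/2)

Require ∫ |φ|² du = 1 over the whole domain.
With ∫₀^d sin²(nπu/d) du = d/2, carrying out the integral gives A² · d/2.
Substituting d = 10.5 gives A² = 0.1905, so A = 0.4364.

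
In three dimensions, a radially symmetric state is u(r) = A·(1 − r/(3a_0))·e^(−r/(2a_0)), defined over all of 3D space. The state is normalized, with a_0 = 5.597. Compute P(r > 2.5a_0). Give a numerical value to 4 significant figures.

Integrate the radial probability density 4πr²|u|² over r > 2.5a_0.
A² is fixed by ∫₀^∞ 4πr²|u|² dr = 1, i.e. A² = (8·π·a_0^3/3)^(−1).
Let t = r/a_0; then A², 4π and the length scale all cancel, so P = ∫_{2.5}^{∞} t^2·(1 - t/3)^2·e^(-t) dt ÷ ∫_{0}^{∞} t^2·(1 - t/3)^2·e^(-t) dt.
With ∫ t^2·(1 - t/3)^2·e^(-t) dt = (-t^4 + 2·t^3 - 3·t^2 - 6·t - 6)·e^(-t)/9 + C, the region integral is 761·e^(-5/2)/144 and the full one is 2/3.
The region integral divided by the full integral gives P = 0.65069.

P ≈ 0.6507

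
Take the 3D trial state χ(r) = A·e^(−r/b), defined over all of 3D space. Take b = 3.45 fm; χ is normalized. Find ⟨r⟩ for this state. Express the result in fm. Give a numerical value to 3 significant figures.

⟨r⟩ ≈ 5.18 fm

The expectation value is the |χ|²-weighted average of r: ∫ r|χ|² 4πr² dr.
Recall ∫₀^∞ r^m e^(−r/β) dr = m!·β^(m+1), the ratio of the moment integral to the normalization integral gives ⟨r⟩ = 3·b/2.
Putting b = 3.45 gives 5.175.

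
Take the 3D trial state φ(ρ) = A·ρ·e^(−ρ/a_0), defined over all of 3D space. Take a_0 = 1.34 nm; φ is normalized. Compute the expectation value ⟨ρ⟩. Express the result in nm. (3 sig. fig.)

The expectation value is the |φ|²-weighted average of ρ: ∫ ρ|φ|² 4πρ² dρ.
Using ∫₀^∞ ρⁿ e^(−αρ) dρ = n!/αⁿ⁺¹, the ratio of the moment integral to the normalization integral gives ⟨ρ⟩ = 5·a_0/2.
Putting a_0 = 1.34 gives 3.350.

⟨ρ⟩ ≈ 3.35 nm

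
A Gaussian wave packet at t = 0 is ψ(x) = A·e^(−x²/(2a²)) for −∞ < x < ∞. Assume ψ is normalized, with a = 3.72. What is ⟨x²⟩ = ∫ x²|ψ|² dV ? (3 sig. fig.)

⟨x^2⟩ ≈ 6.92

⟨x²⟩ = ∫ x^2 |ψ|² dx over the full domain.
Evaluating both integrals, ⟨x²⟩ = a^2/2.
With a = 3.72, ⟨x^2⟩ = 6.919.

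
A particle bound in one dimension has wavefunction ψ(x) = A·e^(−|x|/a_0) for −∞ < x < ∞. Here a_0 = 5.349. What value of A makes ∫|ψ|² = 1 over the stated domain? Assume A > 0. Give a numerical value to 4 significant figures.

A ≈ 0.4324

Require ∫ |ψ|² dx = 1 over the whole domain.
With ∫₀^∞ x^0 e^(−αx) dx = 0!/α^1, with ψ = A·e^(−|x|/a_0), the integral evaluates to A²·[a_0].
So A² = (a_0)^(−1).
Plugging in a_0 = 5.349 yields A = 0.43238.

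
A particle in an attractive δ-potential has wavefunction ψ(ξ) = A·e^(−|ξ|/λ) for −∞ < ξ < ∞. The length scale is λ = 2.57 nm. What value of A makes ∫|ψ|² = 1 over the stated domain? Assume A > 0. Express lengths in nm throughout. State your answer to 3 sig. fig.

A ≈ 0.624 nm^(-1/2)

Require ∫ |ψ|² dξ = 1 over the whole domain.
Recall ∫₀^∞ ξ^m e^(−ξ/β) dξ = m!·β^(m+1), ∫|ψ|² dξ = A²·(λ).
Hence A² = 1/[λ].
With λ = 2.57: A² = 0.3891 and A = 0.6238.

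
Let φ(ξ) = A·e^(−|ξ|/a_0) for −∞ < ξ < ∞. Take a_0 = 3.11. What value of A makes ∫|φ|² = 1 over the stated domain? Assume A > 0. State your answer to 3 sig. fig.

A ≈ 0.567

We need A² ∫|f|² dξ = 1, taking the integral from −∞ to ∞.
Carrying out the integral gives A² · a_0.
Setting this equal to 1 gives A² = 1/(a_0).
With a_0 = 3.11: A² = 0.3215 and A = 0.5670.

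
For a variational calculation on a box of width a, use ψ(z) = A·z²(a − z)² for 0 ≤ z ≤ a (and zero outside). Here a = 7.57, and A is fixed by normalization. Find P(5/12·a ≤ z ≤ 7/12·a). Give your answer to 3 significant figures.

P ≈ 0.395

|ψ|² is the probability density, so P = ∫_{5/12·a}^{7/12·a} |ψ|² dz.
The normalization integral ∫|ψ|²dz over the whole domain equals a^9/630·A², and A² cancels in the ratio.
Let u = z/a; then A² and the length scale cancel, so P = ∫_{5/12}^{7/12} u^4·(1 - u)^4 du ÷ ∫_{0}^{1} u^4·(1 - u)^4 du.
An antiderivative of u^4·(1 - u)^4 is u^5·(70·u^4 - 315·u^3 + 540·u^2 - 420·u + 126)/630; evaluating from 5/12 to 7/12 gives ≈ 0.00062752, while the full integral is 1/630.
This works out to P = 0.3953.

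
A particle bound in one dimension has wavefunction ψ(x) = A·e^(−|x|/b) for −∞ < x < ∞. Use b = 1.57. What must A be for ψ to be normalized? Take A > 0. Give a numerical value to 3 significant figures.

A ≈ 0.798

We need A² ∫|f|² dx = 1, taking the integral from −∞ to ∞.
Using ∫₀^∞ xⁿ e^(−αx) dx = n!/αⁿ⁺¹, carrying out the integral gives A² · b.
So A² = (b)^(−1).
Substituting b = 1.57 gives A² = 0.6369, so A = 0.7981.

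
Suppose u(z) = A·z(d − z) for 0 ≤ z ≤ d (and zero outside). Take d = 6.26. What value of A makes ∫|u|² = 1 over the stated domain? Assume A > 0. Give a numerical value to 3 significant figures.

A ≈ 0.0559

Require ∫ |u|² dz = 1 over the whole domain.
Expanding the polynomial and integrating term by term, the integral (without the A² prefactor) comes out to d^5/30.
Hence A² = 1/[d^5/30].
Substituting d = 6.26 gives A² = 0.003121, so A = 0.05586.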